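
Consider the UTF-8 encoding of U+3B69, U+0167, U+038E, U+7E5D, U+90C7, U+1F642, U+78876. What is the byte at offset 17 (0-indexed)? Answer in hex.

0xF1

U+3B69 → 3-byte form E3 AD A9 at offsets 0–2.
U+0167 → 2-byte form C5 A7 at offsets 3–4.
U+038E → 2-byte form CE 8E at offsets 5–6.
U+7E5D → 3-byte form E7 B9 9D at offsets 7–9.
U+90C7 → 3-byte form E9 83 87 at offsets 10–12.
U+1F642 → 4-byte form F0 9F 99 82 at offsets 13–16.
U+78876 → 4-byte form F1 B8 A1 B6 at offsets 17–20.
Offset 17 falls in char 7's range; it's byte 1 of F1 B8 A1 B6 = 0xF1.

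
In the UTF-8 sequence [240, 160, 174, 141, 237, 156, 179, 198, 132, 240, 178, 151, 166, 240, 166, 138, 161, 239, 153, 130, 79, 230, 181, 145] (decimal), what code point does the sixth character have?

U+F642

Offset 0: leading byte 0xF0 = 11110000 → 4-byte char #1 = F0 A0 AE 8D.
Offset 4: leading byte 0xED = 11101101 → 3-byte char #2 = ED 9C B3.
Offset 7: leading byte 0xC6 = 11000110 → 2-byte char #3 = C6 84.
Offset 9: leading byte 0xF0 = 11110000 → 4-byte char #4 = F0 B2 97 A6.
Offset 13: leading byte 0xF0 = 11110000 → 4-byte char #5 = F0 A6 8A A1.
Offset 17: leading byte 0xEF = 11101111 → 3-byte char #6 = EF 99 82.
Leading byte 0xEF = 11101111 matches 1110xxxx → 3-byte sequence.
Byte 1: 0xEF = 11101111, payload 1111 (4 bits).
Byte 2: 0x99 = 10011001 (10xxxxxx ✓), payload 011001.
Byte 3: 0x82 = 10000010 (10xxxxxx ✓), payload 000010.
Concatenate: 1111011001000010 = 0xF642 (16 bits → U+F642).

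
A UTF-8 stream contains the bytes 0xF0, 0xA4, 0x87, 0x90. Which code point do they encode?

Leading byte 0xF0 = 11110000 matches 11110xxx → 4-byte sequence.
Byte 1: 0xF0 = 11110000, payload 000 (3 bits).
Byte 2: 0xA4 = 10100100 (10xxxxxx ✓), payload 100100.
Byte 3: 0x87 = 10000111 (10xxxxxx ✓), payload 000111.
Byte 4: 0x90 = 10010000 (10xxxxxx ✓), payload 010000.
Concatenate: 000100100000111010000 = 0x241D0 (21 bits → U+241D0).

U+241D0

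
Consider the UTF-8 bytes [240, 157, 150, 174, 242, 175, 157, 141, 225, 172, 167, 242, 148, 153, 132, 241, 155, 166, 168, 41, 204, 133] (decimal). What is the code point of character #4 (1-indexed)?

Offset 0: leading byte 0xF0 = 11110000 → 4-byte char #1 = F0 9D 96 AE.
Offset 4: leading byte 0xF2 = 11110010 → 4-byte char #2 = F2 AF 9D 8D.
Offset 8: leading byte 0xE1 = 11100001 → 3-byte char #3 = E1 AC A7.
Offset 11: leading byte 0xF2 = 11110010 → 4-byte char #4 = F2 94 99 84.
Leading byte 0xF2 = 11110010 matches 11110xxx → 4-byte sequence.
Byte 1: 0xF2 = 11110010, payload 010 (3 bits).
Byte 2: 0x94 = 10010100 (10xxxxxx ✓), payload 010100.
Byte 3: 0x99 = 10011001 (10xxxxxx ✓), payload 011001.
Byte 4: 0x84 = 10000100 (10xxxxxx ✓), payload 000100.
Concatenate: 010010100011001000100 = 0x94644 (21 bits → U+94644).

U+94644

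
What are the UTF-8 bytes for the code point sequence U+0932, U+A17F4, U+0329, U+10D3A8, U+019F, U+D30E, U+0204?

U+0932: 3-byte form → E0 A4 B2.
U+A17F4: 4-byte form → F2 A1 9F B4.
U+0329: 2-byte form → CC A9.
U+10D3A8: 4-byte form → F4 8D 8E A8.
U+019F: 2-byte form → C6 9F.
U+D30E: 3-byte form → ED 8C 8E.
U+0204: 2-byte form → C8 84.
Concatenated (20 bytes): E0 A4 B2 F2 A1 9F B4 CC A9 F4 8D 8E A8 C6 9F ED 8C 8E C8 84.

E0 A4 B2 F2 A1 9F B4 CC A9 F4 8D 8E A8 C6 9F ED 8C 8E C8 84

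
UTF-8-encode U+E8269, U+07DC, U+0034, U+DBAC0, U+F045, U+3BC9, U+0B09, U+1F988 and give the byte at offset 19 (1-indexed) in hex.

0xAC

1-indexed offset 19 is 0-indexed offset 18.
U+E8269 → 4-byte form F3 A8 89 A9 at offsets 0–3.
U+07DC → 2-byte form DF 9C at offsets 4–5.
U+0034 → 1-byte form 34 at offsets 6–6.
U+DBAC0 → 4-byte form F3 9B AB 80 at offsets 7–10.
U+F045 → 3-byte form EF 81 85 at offsets 11–13.
U+3BC9 → 3-byte form E3 AF 89 at offsets 14–16.
U+0B09 → 3-byte form E0 AC 89 at offsets 17–19.
Offset 18 falls in char 7's range; it's byte 2 of E0 AC 89 = 0xAC.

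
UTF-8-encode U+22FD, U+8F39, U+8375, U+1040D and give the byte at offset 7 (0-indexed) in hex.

0x8D

U+22FD → 3-byte form E2 8B BD at offsets 0–2.
U+8F39 → 3-byte form E8 BC B9 at offsets 3–5.
U+8375 → 3-byte form E8 8D B5 at offsets 6–8.
Offset 7 falls in char 3's range; it's byte 2 of E8 8D B5 = 0x8D.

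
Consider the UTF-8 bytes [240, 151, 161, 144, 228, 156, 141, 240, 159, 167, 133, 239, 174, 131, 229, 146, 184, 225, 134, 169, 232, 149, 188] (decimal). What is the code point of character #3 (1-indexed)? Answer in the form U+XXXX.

Offset 0: leading byte 0xF0 = 11110000 → 4-byte char #1 = F0 97 A1 90.
Offset 4: leading byte 0xE4 = 11100100 → 3-byte char #2 = E4 9C 8D.
Offset 7: leading byte 0xF0 = 11110000 → 4-byte char #3 = F0 9F A7 85.
Leading byte 0xF0 = 11110000 matches 11110xxx → 4-byte sequence.
Byte 1: 0xF0 = 11110000, payload 000 (3 bits).
Byte 2: 0x9F = 10011111 (10xxxxxx ✓), payload 011111.
Byte 3: 0xA7 = 10100111 (10xxxxxx ✓), payload 100111.
Byte 4: 0x85 = 10000101 (10xxxxxx ✓), payload 000101.
Concatenate: 000011111100111000101 = 0x1F9C5 (21 bits → U+1F9C5).

U+1F9C5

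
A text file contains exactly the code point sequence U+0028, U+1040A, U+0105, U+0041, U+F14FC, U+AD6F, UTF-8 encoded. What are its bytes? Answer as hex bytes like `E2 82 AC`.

28 F0 90 90 8A C4 85 41 F3 B1 93 BC EA B5 AF

U+0028: 1-byte form → 28.
U+1040A: 4-byte form → F0 90 90 8A.
U+0105: 2-byte form → C4 85.
U+0041: 1-byte form → 41.
U+F14FC: 4-byte form → F3 B1 93 BC.
U+AD6F: 3-byte form → EA B5 AF.
Concatenated (15 bytes): 28 F0 90 90 8A C4 85 41 F3 B1 93 BC EA B5 AF.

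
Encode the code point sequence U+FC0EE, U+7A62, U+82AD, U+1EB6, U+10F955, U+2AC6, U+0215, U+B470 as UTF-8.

U+FC0EE: 4-byte form → F3 BC 83 AE.
U+7A62: 3-byte form → E7 A9 A2.
U+82AD: 3-byte form → E8 8A AD.
U+1EB6: 3-byte form → E1 BA B6.
U+10F955: 4-byte form → F4 8F A5 95.
U+2AC6: 3-byte form → E2 AB 86.
U+0215: 2-byte form → C8 95.
U+B470: 3-byte form → EB 91 B0.
Concatenated (25 bytes): F3 BC 83 AE E7 A9 A2 E8 8A AD E1 BA B6 F4 8F A5 95 E2 AB 86 C8 95 EB 91 B0.

F3 BC 83 AE E7 A9 A2 E8 8A AD E1 BA B6 F4 8F A5 95 E2 AB 86 C8 95 EB 91 B0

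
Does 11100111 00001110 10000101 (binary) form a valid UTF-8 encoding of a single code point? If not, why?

Leading byte 0xE7 = 11100111 → 3-byte form.
Byte 2 is 0x0E = 00001110, which is not 10xxxxxx — expected a continuation byte.

invalid (non-continuation byte where continuation expected)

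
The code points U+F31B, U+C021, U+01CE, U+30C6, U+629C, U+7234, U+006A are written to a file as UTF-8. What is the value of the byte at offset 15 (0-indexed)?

U+F31B → 3-byte form EF 8C 9B at offsets 0–2.
U+C021 → 3-byte form EC 80 A1 at offsets 3–5.
U+01CE → 2-byte form C7 8E at offsets 6–7.
U+30C6 → 3-byte form E3 83 86 at offsets 8–10.
U+629C → 3-byte form E6 8A 9C at offsets 11–13.
U+7234 → 3-byte form E7 88 B4 at offsets 14–16.
Offset 15 falls in char 6's range; it's byte 2 of E7 88 B4 = 0x88.

0x88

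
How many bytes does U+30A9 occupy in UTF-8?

3

U+30A9 = 0x30A9. UTF-8 uses 1 byte below 0x80, 2 below 0x800, 3 below 0x10000, 4 up to 0x10FFFF. 0x30A9 is in U+0800–U+FFFF → 3 bytes.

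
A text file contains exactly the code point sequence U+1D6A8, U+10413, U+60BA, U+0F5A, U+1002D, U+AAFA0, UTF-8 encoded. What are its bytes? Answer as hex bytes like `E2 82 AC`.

F0 9D 9A A8 F0 90 90 93 E6 82 BA E0 BD 9A F0 90 80 AD F2 AA BE A0

U+1D6A8: 4-byte form → F0 9D 9A A8.
U+10413: 4-byte form → F0 90 90 93.
U+60BA: 3-byte form → E6 82 BA.
U+0F5A: 3-byte form → E0 BD 9A.
U+1002D: 4-byte form → F0 90 80 AD.
U+AAFA0: 4-byte form → F2 AA BE A0.
Concatenated (22 bytes): F0 9D 9A A8 F0 90 90 93 E6 82 BA E0 BD 9A F0 90 80 AD F2 AA BE A0.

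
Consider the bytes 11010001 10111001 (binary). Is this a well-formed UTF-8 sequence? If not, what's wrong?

Leading byte 0xD1 = 11010001 → 2-byte form.
Continuation bytes 0xB9=10111001 all match 10xxxxxx.
Decoded value 0x479 is ≥ 0x80 (shortest form) and not a surrogate.

valid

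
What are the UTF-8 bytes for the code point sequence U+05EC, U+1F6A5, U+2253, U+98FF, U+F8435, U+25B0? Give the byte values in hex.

D7 AC F0 9F 9A A5 E2 89 93 E9 A3 BF F3 B8 90 B5 E2 96 B0

U+05EC: 2-byte form → D7 AC.
U+1F6A5: 4-byte form → F0 9F 9A A5.
U+2253: 3-byte form → E2 89 93.
U+98FF: 3-byte form → E9 A3 BF.
U+F8435: 4-byte form → F3 B8 90 B5.
U+25B0: 3-byte form → E2 96 B0.
Concatenated (19 bytes): D7 AC F0 9F 9A A5 E2 89 93 E9 A3 BF F3 B8 90 B5 E2 96 B0.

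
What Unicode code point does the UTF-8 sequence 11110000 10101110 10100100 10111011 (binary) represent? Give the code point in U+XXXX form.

U+2E93B

Leading byte 0xF0 = 11110000 matches 11110xxx → 4-byte sequence.
Byte 1: 0xF0 = 11110000, payload 000 (3 bits).
Byte 2: 0xAE = 10101110 (10xxxxxx ✓), payload 101110.
Byte 3: 0xA4 = 10100100 (10xxxxxx ✓), payload 100100.
Byte 4: 0xBB = 10111011 (10xxxxxx ✓), payload 111011.
Concatenate: 000101110100100111011 = 0x2E93B (21 bits → U+2E93B).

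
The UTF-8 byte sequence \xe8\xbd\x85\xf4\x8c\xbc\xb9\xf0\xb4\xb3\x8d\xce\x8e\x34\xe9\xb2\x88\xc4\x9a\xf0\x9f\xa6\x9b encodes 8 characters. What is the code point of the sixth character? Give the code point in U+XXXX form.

Offset 0: leading byte 0xE8 = 11101000 → 3-byte char #1 = E8 BD 85.
Offset 3: leading byte 0xF4 = 11110100 → 4-byte char #2 = F4 8C BC B9.
Offset 7: leading byte 0xF0 = 11110000 → 4-byte char #3 = F0 B4 B3 8D.
Offset 11: leading byte 0xCE = 11001110 → 2-byte char #4 = CE 8E.
Offset 13: leading byte 0x34 = 00110100 → 1-byte char #5 = 34.
Offset 14: leading byte 0xE9 = 11101001 → 3-byte char #6 = E9 B2 88.
Leading byte 0xE9 = 11101001 matches 1110xxxx → 3-byte sequence.
Byte 1: 0xE9 = 11101001, payload 1001 (4 bits).
Byte 2: 0xB2 = 10110010 (10xxxxxx ✓), payload 110010.
Byte 3: 0x88 = 10001000 (10xxxxxx ✓), payload 001000.
Concatenate: 1001110010001000 = 0x9C88 (16 bits → U+9C88).

U+9C88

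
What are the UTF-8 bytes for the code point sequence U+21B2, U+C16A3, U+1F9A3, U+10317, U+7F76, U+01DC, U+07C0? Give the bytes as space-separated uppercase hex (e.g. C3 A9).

E2 86 B2 F3 81 9A A3 F0 9F A6 A3 F0 90 8C 97 E7 BD B6 C7 9C DF 80

U+21B2: 3-byte form → E2 86 B2.
U+C16A3: 4-byte form → F3 81 9A A3.
U+1F9A3: 4-byte form → F0 9F A6 A3.
U+10317: 4-byte form → F0 90 8C 97.
U+7F76: 3-byte form → E7 BD B6.
U+01DC: 2-byte form → C7 9C.
U+07C0: 2-byte form → DF 80.
Concatenated (22 bytes): E2 86 B2 F3 81 9A A3 F0 9F A6 A3 F0 90 8C 97 E7 BD B6 C7 9C DF 80.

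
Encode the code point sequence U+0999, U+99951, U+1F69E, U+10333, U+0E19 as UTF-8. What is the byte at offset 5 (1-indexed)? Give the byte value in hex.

0x99

1-indexed offset 5 is 0-indexed offset 4.
U+0999 → 3-byte form E0 A6 99 at offsets 0–2.
U+99951 → 4-byte form F2 99 A5 91 at offsets 3–6.
Offset 4 falls in char 2's range; it's byte 2 of F2 99 A5 91 = 0x99.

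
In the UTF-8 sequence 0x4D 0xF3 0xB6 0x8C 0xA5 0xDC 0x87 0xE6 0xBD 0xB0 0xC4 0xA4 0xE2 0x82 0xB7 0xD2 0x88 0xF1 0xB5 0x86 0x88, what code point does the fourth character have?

U+6F70

Offset 0: leading byte 0x4D = 01001101 → 1-byte char #1 = 4D.
Offset 1: leading byte 0xF3 = 11110011 → 4-byte char #2 = F3 B6 8C A5.
Offset 5: leading byte 0xDC = 11011100 → 2-byte char #3 = DC 87.
Offset 7: leading byte 0xE6 = 11100110 → 3-byte char #4 = E6 BD B0.
Leading byte 0xE6 = 11100110 matches 1110xxxx → 3-byte sequence.
Byte 1: 0xE6 = 11100110, payload 0110 (4 bits).
Byte 2: 0xBD = 10111101 (10xxxxxx ✓), payload 111101.
Byte 3: 0xB0 = 10110000 (10xxxxxx ✓), payload 110000.
Concatenate: 0110111101110000 = 0x6F70 (16 bits → U+6F70).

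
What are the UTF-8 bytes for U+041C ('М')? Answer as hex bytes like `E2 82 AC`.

U+041C = 0x41C = 1052 decimal. In range U+0080–U+07FF → 2-byte form: 110xxxxx 10xxxxxx.
Binary (11 bits): 10000011100.
Split 5+6: 10000 | 011100.
Byte 1: 11010000 = 0xD0.
Byte 2: 10011100 = 0x9C.

D0 9C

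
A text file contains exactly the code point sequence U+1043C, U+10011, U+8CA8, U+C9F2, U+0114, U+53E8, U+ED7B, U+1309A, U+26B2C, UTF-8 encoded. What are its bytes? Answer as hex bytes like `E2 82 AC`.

U+1043C: 4-byte form → F0 90 90 BC.
U+10011: 4-byte form → F0 90 80 91.
U+8CA8: 3-byte form → E8 B2 A8.
U+C9F2: 3-byte form → EC A7 B2.
U+0114: 2-byte form → C4 94.
U+53E8: 3-byte form → E5 8F A8.
U+ED7B: 3-byte form → EE B5 BB.
U+1309A: 4-byte form → F0 93 82 9A.
U+26B2C: 4-byte form → F0 A6 AC AC.
Concatenated (30 bytes): F0 90 90 BC F0 90 80 91 E8 B2 A8 EC A7 B2 C4 94 E5 8F A8 EE B5 BB F0 93 82 9A F0 A6 AC AC.

F0 90 90 BC F0 90 80 91 E8 B2 A8 EC A7 B2 C4 94 E5 8F A8 EE B5 BB F0 93 82 9A F0 A6 AC AC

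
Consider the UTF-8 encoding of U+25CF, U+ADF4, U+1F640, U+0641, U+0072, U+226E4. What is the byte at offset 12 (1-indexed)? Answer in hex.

1-indexed offset 12 is 0-indexed offset 11.
U+25CF → 3-byte form E2 97 8F at offsets 0–2.
U+ADF4 → 3-byte form EA B7 B4 at offsets 3–5.
U+1F640 → 4-byte form F0 9F 99 80 at offsets 6–9.
U+0641 → 2-byte form D9 81 at offsets 10–11.
Offset 11 falls in char 4's range; it's byte 2 of D9 81 = 0x81.

0x81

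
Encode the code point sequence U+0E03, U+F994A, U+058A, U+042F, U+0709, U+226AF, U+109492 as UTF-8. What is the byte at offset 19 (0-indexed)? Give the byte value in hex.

U+0E03 → 3-byte form E0 B8 83 at offsets 0–2.
U+F994A → 4-byte form F3 B9 A5 8A at offsets 3–6.
U+058A → 2-byte form D6 8A at offsets 7–8.
U+042F → 2-byte form D0 AF at offsets 9–10.
U+0709 → 2-byte form DC 89 at offsets 11–12.
U+226AF → 4-byte form F0 A2 9A AF at offsets 13–16.
U+109492 → 4-byte form F4 89 92 92 at offsets 17–20.
Offset 19 falls in char 7's range; it's byte 3 of F4 89 92 92 = 0x92.

0x92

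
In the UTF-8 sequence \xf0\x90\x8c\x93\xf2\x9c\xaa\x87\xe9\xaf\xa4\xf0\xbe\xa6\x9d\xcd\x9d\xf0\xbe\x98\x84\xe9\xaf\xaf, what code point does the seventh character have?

U+9BEF

Offset 0: leading byte 0xF0 = 11110000 → 4-byte char #1 = F0 90 8C 93.
Offset 4: leading byte 0xF2 = 11110010 → 4-byte char #2 = F2 9C AA 87.
Offset 8: leading byte 0xE9 = 11101001 → 3-byte char #3 = E9 AF A4.
Offset 11: leading byte 0xF0 = 11110000 → 4-byte char #4 = F0 BE A6 9D.
Offset 15: leading byte 0xCD = 11001101 → 2-byte char #5 = CD 9D.
Offset 17: leading byte 0xF0 = 11110000 → 4-byte char #6 = F0 BE 98 84.
Offset 21: leading byte 0xE9 = 11101001 → 3-byte char #7 = E9 AF AF.
Leading byte 0xE9 = 11101001 matches 1110xxxx → 3-byte sequence.
Byte 1: 0xE9 = 11101001, payload 1001 (4 bits).
Byte 2: 0xAF = 10101111 (10xxxxxx ✓), payload 101111.
Byte 3: 0xAF = 10101111 (10xxxxxx ✓), payload 101111.
Concatenate: 1001101111101111 = 0x9BEF (16 bits → U+9BEF).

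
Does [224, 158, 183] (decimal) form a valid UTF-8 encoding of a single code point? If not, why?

Leading byte 0xE0 = 11100000 → 3-byte form.
Continuation bytes all match 10xxxxxx. Payload decodes to 0x7B7.
But 0x7B7 < 0x800, the minimum for a 3-byte sequence — this is an overlong encoding.

invalid (overlong encoding)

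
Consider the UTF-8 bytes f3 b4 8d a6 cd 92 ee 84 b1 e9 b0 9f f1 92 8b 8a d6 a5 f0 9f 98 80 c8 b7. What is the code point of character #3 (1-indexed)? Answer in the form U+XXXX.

U+E131

Offset 0: leading byte 0xF3 = 11110011 → 4-byte char #1 = F3 B4 8D A6.
Offset 4: leading byte 0xCD = 11001101 → 2-byte char #2 = CD 92.
Offset 6: leading byte 0xEE = 11101110 → 3-byte char #3 = EE 84 B1.
Leading byte 0xEE = 11101110 matches 1110xxxx → 3-byte sequence.
Byte 1: 0xEE = 11101110, payload 1110 (4 bits).
Byte 2: 0x84 = 10000100 (10xxxxxx ✓), payload 000100.
Byte 3: 0xB1 = 10110001 (10xxxxxx ✓), payload 110001.
Concatenate: 1110000100110001 = 0xE131 (16 bits → U+E131).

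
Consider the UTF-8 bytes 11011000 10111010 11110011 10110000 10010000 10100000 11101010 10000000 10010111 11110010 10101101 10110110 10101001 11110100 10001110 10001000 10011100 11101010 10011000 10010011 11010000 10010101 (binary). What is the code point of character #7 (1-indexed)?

U+0415

Offset 0: leading byte 0xD8 = 11011000 → 2-byte char #1 = D8 BA.
Offset 2: leading byte 0xF3 = 11110011 → 4-byte char #2 = F3 B0 90 A0.
Offset 6: leading byte 0xEA = 11101010 → 3-byte char #3 = EA 80 97.
Offset 9: leading byte 0xF2 = 11110010 → 4-byte char #4 = F2 AD B6 A9.
Offset 13: leading byte 0xF4 = 11110100 → 4-byte char #5 = F4 8E 88 9C.
Offset 17: leading byte 0xEA = 11101010 → 3-byte char #6 = EA 98 93.
Offset 20: leading byte 0xD0 = 11010000 → 2-byte char #7 = D0 95.
Leading byte 0xD0 = 11010000 matches 110xxxxx → 2-byte sequence.
Byte 1: 0xD0 = 11010000, payload 10000 (5 bits).
Byte 2: 0x95 = 10010101 (10xxxxxx ✓), payload 010101.
Concatenate: 10000010101 = 0x415 (11 bits → U+0415).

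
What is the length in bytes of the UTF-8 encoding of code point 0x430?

U+0430 = 0x430. UTF-8 uses 1 byte below 0x80, 2 below 0x800, 3 below 0x10000, 4 up to 0x10FFFF. 0x430 is in U+0080–U+07FF → 2 bytes.

2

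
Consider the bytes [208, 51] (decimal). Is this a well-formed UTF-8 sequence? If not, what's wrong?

invalid (non-continuation byte where continuation expected)

Leading byte 0xD0 = 11010000 → 2-byte form.
Byte 2 is 0x33 = 00110011, which is not 10xxxxxx — expected a continuation byte.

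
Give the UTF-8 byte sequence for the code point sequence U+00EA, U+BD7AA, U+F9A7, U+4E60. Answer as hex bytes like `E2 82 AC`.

U+00EA: 2-byte form → C3 AA.
U+BD7AA: 4-byte form → F2 BD 9E AA.
U+F9A7: 3-byte form → EF A6 A7.
U+4E60: 3-byte form → E4 B9 A0.
Concatenated (12 bytes): C3 AA F2 BD 9E AA EF A6 A7 E4 B9 A0.

C3 AA F2 BD 9E AA EF A6 A7 E4 B9 A0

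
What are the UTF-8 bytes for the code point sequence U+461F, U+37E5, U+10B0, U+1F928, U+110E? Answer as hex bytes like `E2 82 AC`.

E4 98 9F E3 9F A5 E1 82 B0 F0 9F A4 A8 E1 84 8E

U+461F: 3-byte form → E4 98 9F.
U+37E5: 3-byte form → E3 9F A5.
U+10B0: 3-byte form → E1 82 B0.
U+1F928: 4-byte form → F0 9F A4 A8.
U+110E: 3-byte form → E1 84 8E.
Concatenated (16 bytes): E4 98 9F E3 9F A5 E1 82 B0 F0 9F A4 A8 E1 84 8E.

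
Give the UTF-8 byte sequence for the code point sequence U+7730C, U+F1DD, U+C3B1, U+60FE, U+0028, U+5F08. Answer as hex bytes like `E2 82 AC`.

F1 B7 8C 8C EF 87 9D EC 8E B1 E6 83 BE 28 E5 BC 88

U+7730C: 4-byte form → F1 B7 8C 8C.
U+F1DD: 3-byte form → EF 87 9D.
U+C3B1: 3-byte form → EC 8E B1.
U+60FE: 3-byte form → E6 83 BE.
U+0028: 1-byte form → 28.
U+5F08: 3-byte form → E5 BC 88.
Concatenated (17 bytes): F1 B7 8C 8C EF 87 9D EC 8E B1 E6 83 BE 28 E5 BC 88.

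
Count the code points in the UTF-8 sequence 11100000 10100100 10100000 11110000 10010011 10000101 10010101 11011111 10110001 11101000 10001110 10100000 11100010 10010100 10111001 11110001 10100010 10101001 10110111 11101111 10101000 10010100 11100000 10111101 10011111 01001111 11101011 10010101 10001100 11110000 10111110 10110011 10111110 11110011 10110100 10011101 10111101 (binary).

Byte at offset 0: 0xE0 = 11100000 → 3-byte char (#1). Advance 3.
Byte at offset 3: 0xF0 = 11110000 → 4-byte char (#2). Advance 4.
Byte at offset 7: 0xDF = 11011111 → 2-byte char (#3). Advance 2.
Byte at offset 9: 0xE8 = 11101000 → 3-byte char (#4). Advance 3.
Byte at offset 12: 0xE2 = 11100010 → 3-byte char (#5). Advance 3.
Byte at offset 15: 0xF1 = 11110001 → 4-byte char (#6). Advance 4.
Byte at offset 19: 0xEF = 11101111 → 3-byte char (#7). Advance 3.
Byte at offset 22: 0xE0 = 11100000 → 3-byte char (#8). Advance 3.
Byte at offset 25: 0x4F = 01001111 → 1-byte char (#9). Advance 1.
Byte at offset 26: 0xEB = 11101011 → 3-byte char (#10). Advance 3.
Byte at offset 29: 0xF0 = 11110000 → 4-byte char (#11). Advance 4.
Byte at offset 33: 0xF3 = 11110011 → 4-byte char (#12). Advance 4.
Reached end at offset 37 after 12 code points.

12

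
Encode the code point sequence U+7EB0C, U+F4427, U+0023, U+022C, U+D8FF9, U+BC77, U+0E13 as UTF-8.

F1 BE AC 8C F3 B4 90 A7 23 C8 AC F3 98 BF B9 EB B1 B7 E0 B8 93

U+7EB0C: 4-byte form → F1 BE AC 8C.
U+F4427: 4-byte form → F3 B4 90 A7.
U+0023: 1-byte form → 23.
U+022C: 2-byte form → C8 AC.
U+D8FF9: 4-byte form → F3 98 BF B9.
U+BC77: 3-byte form → EB B1 B7.
U+0E13: 3-byte form → E0 B8 93.
Concatenated (21 bytes): F1 BE AC 8C F3 B4 90 A7 23 C8 AC F3 98 BF B9 EB B1 B7 E0 B8 93.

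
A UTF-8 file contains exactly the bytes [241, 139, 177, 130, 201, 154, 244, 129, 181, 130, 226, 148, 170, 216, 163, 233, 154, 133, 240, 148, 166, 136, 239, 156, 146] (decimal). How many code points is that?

Byte at offset 0: 0xF1 = 11110001 → 4-byte char (#1). Advance 4.
Byte at offset 4: 0xC9 = 11001001 → 2-byte char (#2). Advance 2.
Byte at offset 6: 0xF4 = 11110100 → 4-byte char (#3). Advance 4.
Byte at offset 10: 0xE2 = 11100010 → 3-byte char (#4). Advance 3.
Byte at offset 13: 0xD8 = 11011000 → 2-byte char (#5). Advance 2.
Byte at offset 15: 0xE9 = 11101001 → 3-byte char (#6). Advance 3.
Byte at offset 18: 0xF0 = 11110000 → 4-byte char (#7). Advance 4.
Byte at offset 22: 0xEF = 11101111 → 3-byte char (#8). Advance 3.
Reached end at offset 25 after 8 code points.

8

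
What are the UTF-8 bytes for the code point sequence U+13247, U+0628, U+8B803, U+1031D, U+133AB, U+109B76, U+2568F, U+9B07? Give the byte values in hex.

U+13247: 4-byte form → F0 93 89 87.
U+0628: 2-byte form → D8 A8.
U+8B803: 4-byte form → F2 8B A0 83.
U+1031D: 4-byte form → F0 90 8C 9D.
U+133AB: 4-byte form → F0 93 8E AB.
U+109B76: 4-byte form → F4 89 AD B6.
U+2568F: 4-byte form → F0 A5 9A 8F.
U+9B07: 3-byte form → E9 AC 87.
Concatenated (29 bytes): F0 93 89 87 D8 A8 F2 8B A0 83 F0 90 8C 9D F0 93 8E AB F4 89 AD B6 F0 A5 9A 8F E9 AC 87.

F0 93 89 87 D8 A8 F2 8B A0 83 F0 90 8C 9D F0 93 8E AB F4 89 AD B6 F0 A5 9A 8F E9 AC 87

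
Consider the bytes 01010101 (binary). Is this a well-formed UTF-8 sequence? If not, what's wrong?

Leading byte 0x55 = 01010101 → 1-byte form.

valid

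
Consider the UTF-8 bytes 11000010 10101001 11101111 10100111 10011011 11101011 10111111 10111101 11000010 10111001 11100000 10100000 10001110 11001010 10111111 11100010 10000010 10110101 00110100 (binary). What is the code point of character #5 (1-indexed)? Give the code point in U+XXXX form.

Offset 0: leading byte 0xC2 = 11000010 → 2-byte char #1 = C2 A9.
Offset 2: leading byte 0xEF = 11101111 → 3-byte char #2 = EF A7 9B.
Offset 5: leading byte 0xEB = 11101011 → 3-byte char #3 = EB BF BD.
Offset 8: leading byte 0xC2 = 11000010 → 2-byte char #4 = C2 B9.
Offset 10: leading byte 0xE0 = 11100000 → 3-byte char #5 = E0 A0 8E.
Leading byte 0xE0 = 11100000 matches 1110xxxx → 3-byte sequence.
Byte 1: 0xE0 = 11100000, payload 0000 (4 bits).
Byte 2: 0xA0 = 10100000 (10xxxxxx ✓), payload 100000.
Byte 3: 0x8E = 10001110 (10xxxxxx ✓), payload 001110.
Concatenate: 0000100000001110 = 0x80E (16 bits → U+080E).

U+080E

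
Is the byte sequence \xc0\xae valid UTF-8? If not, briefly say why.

invalid (overlong encoding)

Leading byte 0xC0 = 11000000 → 2-byte form.
Continuation bytes all match 10xxxxxx. Payload decodes to 0x2E.
But 0x2E < 0x80, the minimum for a 2-byte sequence — this is an overlong encoding.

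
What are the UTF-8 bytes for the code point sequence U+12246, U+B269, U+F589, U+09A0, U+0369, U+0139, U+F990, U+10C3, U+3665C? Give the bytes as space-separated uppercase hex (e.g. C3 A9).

U+12246: 4-byte form → F0 92 89 86.
U+B269: 3-byte form → EB 89 A9.
U+F589: 3-byte form → EF 96 89.
U+09A0: 3-byte form → E0 A6 A0.
U+0369: 2-byte form → CD A9.
U+0139: 2-byte form → C4 B9.
U+F990: 3-byte form → EF A6 90.
U+10C3: 3-byte form → E1 83 83.
U+3665C: 4-byte form → F0 B6 99 9C.
Concatenated (27 bytes): F0 92 89 86 EB 89 A9 EF 96 89 E0 A6 A0 CD A9 C4 B9 EF A6 90 E1 83 83 F0 B6 99 9C.

F0 92 89 86 EB 89 A9 EF 96 89 E0 A6 A0 CD A9 C4 B9 EF A6 90 E1 83 83 F0 B6 99 9C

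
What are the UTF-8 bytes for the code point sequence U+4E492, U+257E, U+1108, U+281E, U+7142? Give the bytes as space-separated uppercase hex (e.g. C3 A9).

U+4E492: 4-byte form → F1 8E 92 92.
U+257E: 3-byte form → E2 95 BE.
U+1108: 3-byte form → E1 84 88.
U+281E: 3-byte form → E2 A0 9E.
U+7142: 3-byte form → E7 85 82.
Concatenated (16 bytes): F1 8E 92 92 E2 95 BE E1 84 88 E2 A0 9E E7 85 82.

F1 8E 92 92 E2 95 BE E1 84 88 E2 A0 9E E7 85 82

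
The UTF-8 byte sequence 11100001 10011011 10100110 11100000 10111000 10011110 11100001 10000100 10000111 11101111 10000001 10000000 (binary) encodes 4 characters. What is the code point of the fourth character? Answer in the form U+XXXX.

U+F040

Offset 0: leading byte 0xE1 = 11100001 → 3-byte char #1 = E1 9B A6.
Offset 3: leading byte 0xE0 = 11100000 → 3-byte char #2 = E0 B8 9E.
Offset 6: leading byte 0xE1 = 11100001 → 3-byte char #3 = E1 84 87.
Offset 9: leading byte 0xEF = 11101111 → 3-byte char #4 = EF 81 80.
Leading byte 0xEF = 11101111 matches 1110xxxx → 3-byte sequence.
Byte 1: 0xEF = 11101111, payload 1111 (4 bits).
Byte 2: 0x81 = 10000001 (10xxxxxx ✓), payload 000001.
Byte 3: 0x80 = 10000000 (10xxxxxx ✓), payload 000000.
Concatenate: 1111000001000000 = 0xF040 (16 bits → U+F040).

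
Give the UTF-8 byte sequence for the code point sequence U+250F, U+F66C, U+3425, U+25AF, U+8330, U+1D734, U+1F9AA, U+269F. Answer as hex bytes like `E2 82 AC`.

U+250F: 3-byte form → E2 94 8F.
U+F66C: 3-byte form → EF 99 AC.
U+3425: 3-byte form → E3 90 A5.
U+25AF: 3-byte form → E2 96 AF.
U+8330: 3-byte form → E8 8C B0.
U+1D734: 4-byte form → F0 9D 9C B4.
U+1F9AA: 4-byte form → F0 9F A6 AA.
U+269F: 3-byte form → E2 9A 9F.
Concatenated (26 bytes): E2 94 8F EF 99 AC E3 90 A5 E2 96 AF E8 8C B0 F0 9D 9C B4 F0 9F A6 AA E2 9A 9F.

E2 94 8F EF 99 AC E3 90 A5 E2 96 AF E8 8C B0 F0 9D 9C B4 F0 9F A6 AA E2 9A 9F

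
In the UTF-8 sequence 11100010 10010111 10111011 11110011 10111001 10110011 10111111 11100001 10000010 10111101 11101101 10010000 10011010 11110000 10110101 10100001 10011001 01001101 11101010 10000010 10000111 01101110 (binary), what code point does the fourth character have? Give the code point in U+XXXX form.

Offset 0: leading byte 0xE2 = 11100010 → 3-byte char #1 = E2 97 BB.
Offset 3: leading byte 0xF3 = 11110011 → 4-byte char #2 = F3 B9 B3 BF.
Offset 7: leading byte 0xE1 = 11100001 → 3-byte char #3 = E1 82 BD.
Offset 10: leading byte 0xED = 11101101 → 3-byte char #4 = ED 90 9A.
Leading byte 0xED = 11101101 matches 1110xxxx → 3-byte sequence.
Byte 1: 0xED = 11101101, payload 1101 (4 bits).
Byte 2: 0x90 = 10010000 (10xxxxxx ✓), payload 010000.
Byte 3: 0x9A = 10011010 (10xxxxxx ✓), payload 011010.
Concatenate: 1101010000011010 = 0xD41A (16 bits → U+D41A).

U+D41A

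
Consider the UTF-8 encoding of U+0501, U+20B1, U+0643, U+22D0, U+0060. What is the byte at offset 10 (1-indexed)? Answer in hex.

0x90

1-indexed offset 10 is 0-indexed offset 9.
U+0501 → 2-byte form D4 81 at offsets 0–1.
U+20B1 → 3-byte form E2 82 B1 at offsets 2–4.
U+0643 → 2-byte form D9 83 at offsets 5–6.
U+22D0 → 3-byte form E2 8B 90 at offsets 7–9.
Offset 9 falls in char 4's range; it's byte 3 of E2 8B 90 = 0x90.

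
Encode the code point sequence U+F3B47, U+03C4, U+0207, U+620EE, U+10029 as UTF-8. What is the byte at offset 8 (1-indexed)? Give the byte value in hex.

1-indexed offset 8 is 0-indexed offset 7.
U+F3B47 → 4-byte form F3 B3 AD 87 at offsets 0–3.
U+03C4 → 2-byte form CF 84 at offsets 4–5.
U+0207 → 2-byte form C8 87 at offsets 6–7.
Offset 7 falls in char 3's range; it's byte 2 of C8 87 = 0x87.

0x87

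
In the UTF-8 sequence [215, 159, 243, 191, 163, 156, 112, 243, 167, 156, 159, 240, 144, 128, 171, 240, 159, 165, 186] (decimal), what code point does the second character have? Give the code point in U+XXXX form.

Offset 0: leading byte 0xD7 = 11010111 → 2-byte char #1 = D7 9F.
Offset 2: leading byte 0xF3 = 11110011 → 4-byte char #2 = F3 BF A3 9C.
Leading byte 0xF3 = 11110011 matches 11110xxx → 4-byte sequence.
Byte 1: 0xF3 = 11110011, payload 011 (3 bits).
Byte 2: 0xBF = 10111111 (10xxxxxx ✓), payload 111111.
Byte 3: 0xA3 = 10100011 (10xxxxxx ✓), payload 100011.
Byte 4: 0x9C = 10011100 (10xxxxxx ✓), payload 011100.
Concatenate: 011111111100011011100 = 0xFF8DC (21 bits → U+FF8DC).

U+FF8DC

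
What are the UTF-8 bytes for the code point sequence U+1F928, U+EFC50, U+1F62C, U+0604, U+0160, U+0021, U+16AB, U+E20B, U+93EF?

F0 9F A4 A8 F3 AF B1 90 F0 9F 98 AC D8 84 C5 A0 21 E1 9A AB EE 88 8B E9 8F AF

U+1F928: 4-byte form → F0 9F A4 A8.
U+EFC50: 4-byte form → F3 AF B1 90.
U+1F62C: 4-byte form → F0 9F 98 AC.
U+0604: 2-byte form → D8 84.
U+0160: 2-byte form → C5 A0.
U+0021: 1-byte form → 21.
U+16AB: 3-byte form → E1 9A AB.
U+E20B: 3-byte form → EE 88 8B.
U+93EF: 3-byte form → E9 8F AF.
Concatenated (26 bytes): F0 9F A4 A8 F3 AF B1 90 F0 9F 98 AC D8 84 C5 A0 21 E1 9A AB EE 88 8B E9 8F AF.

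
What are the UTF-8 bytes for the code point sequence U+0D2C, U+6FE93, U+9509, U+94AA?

U+0D2C: 3-byte form → E0 B4 AC.
U+6FE93: 4-byte form → F1 AF BA 93.
U+9509: 3-byte form → E9 94 89.
U+94AA: 3-byte form → E9 92 AA.
Concatenated (13 bytes): E0 B4 AC F1 AF BA 93 E9 94 89 E9 92 AA.

E0 B4 AC F1 AF BA 93 E9 94 89 E9 92 AA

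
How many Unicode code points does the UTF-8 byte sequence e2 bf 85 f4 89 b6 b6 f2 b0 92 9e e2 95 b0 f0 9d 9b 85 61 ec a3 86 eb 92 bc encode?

Byte at offset 0: 0xE2 = 11100010 → 3-byte char (#1). Advance 3.
Byte at offset 3: 0xF4 = 11110100 → 4-byte char (#2). Advance 4.
Byte at offset 7: 0xF2 = 11110010 → 4-byte char (#3). Advance 4.
Byte at offset 11: 0xE2 = 11100010 → 3-byte char (#4). Advance 3.
Byte at offset 14: 0xF0 = 11110000 → 4-byte char (#5). Advance 4.
Byte at offset 18: 0x61 = 01100001 → 1-byte char (#6). Advance 1.
Byte at offset 19: 0xEC = 11101100 → 3-byte char (#7). Advance 3.
Byte at offset 22: 0xEB = 11101011 → 3-byte char (#8). Advance 3.
Reached end at offset 25 after 8 code points.

8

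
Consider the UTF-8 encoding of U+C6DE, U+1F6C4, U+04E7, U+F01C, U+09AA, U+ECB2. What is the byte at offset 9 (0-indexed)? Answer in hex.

0xEF

U+C6DE → 3-byte form EC 9B 9E at offsets 0–2.
U+1F6C4 → 4-byte form F0 9F 9B 84 at offsets 3–6.
U+04E7 → 2-byte form D3 A7 at offsets 7–8.
U+F01C → 3-byte form EF 80 9C at offsets 9–11.
Offset 9 falls in char 4's range; it's byte 1 of EF 80 9C = 0xEF.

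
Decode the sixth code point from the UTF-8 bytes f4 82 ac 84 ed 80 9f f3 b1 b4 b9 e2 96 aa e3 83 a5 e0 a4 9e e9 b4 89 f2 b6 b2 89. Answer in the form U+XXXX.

Offset 0: leading byte 0xF4 = 11110100 → 4-byte char #1 = F4 82 AC 84.
Offset 4: leading byte 0xED = 11101101 → 3-byte char #2 = ED 80 9F.
Offset 7: leading byte 0xF3 = 11110011 → 4-byte char #3 = F3 B1 B4 B9.
Offset 11: leading byte 0xE2 = 11100010 → 3-byte char #4 = E2 96 AA.
Offset 14: leading byte 0xE3 = 11100011 → 3-byte char #5 = E3 83 A5.
Offset 17: leading byte 0xE0 = 11100000 → 3-byte char #6 = E0 A4 9E.
Leading byte 0xE0 = 11100000 matches 1110xxxx → 3-byte sequence.
Byte 1: 0xE0 = 11100000, payload 0000 (4 bits).
Byte 2: 0xA4 = 10100100 (10xxxxxx ✓), payload 100100.
Byte 3: 0x9E = 10011110 (10xxxxxx ✓), payload 011110.
Concatenate: 0000100100011110 = 0x91E (16 bits → U+091E).

U+091E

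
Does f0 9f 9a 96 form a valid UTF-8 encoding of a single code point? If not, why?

Leading byte 0xF0 = 11110000 → 4-byte form.
Continuation bytes 0x9F=10011111, 0x9A=10011010, 0x96=10010110 all match 10xxxxxx.
Decoded value 0x1F696 is ≥ 0x10000 (shortest form) and not a surrogate.

valid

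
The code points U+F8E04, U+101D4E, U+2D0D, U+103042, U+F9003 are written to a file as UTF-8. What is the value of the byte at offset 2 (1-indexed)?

1-indexed offset 2 is 0-indexed offset 1.
U+F8E04 → 4-byte form F3 B8 B8 84 at offsets 0–3.
Offset 1 falls in char 1's range; it's byte 2 of F3 B8 B8 84 = 0xB8.

0xB8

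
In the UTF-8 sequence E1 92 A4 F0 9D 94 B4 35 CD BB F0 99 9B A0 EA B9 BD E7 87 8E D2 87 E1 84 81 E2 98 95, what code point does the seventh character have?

Offset 0: leading byte 0xE1 = 11100001 → 3-byte char #1 = E1 92 A4.
Offset 3: leading byte 0xF0 = 11110000 → 4-byte char #2 = F0 9D 94 B4.
Offset 7: leading byte 0x35 = 00110101 → 1-byte char #3 = 35.
Offset 8: leading byte 0xCD = 11001101 → 2-byte char #4 = CD BB.
Offset 10: leading byte 0xF0 = 11110000 → 4-byte char #5 = F0 99 9B A0.
Offset 14: leading byte 0xEA = 11101010 → 3-byte char #6 = EA B9 BD.
Offset 17: leading byte 0xE7 = 11100111 → 3-byte char #7 = E7 87 8E.
Leading byte 0xE7 = 11100111 matches 1110xxxx → 3-byte sequence.
Byte 1: 0xE7 = 11100111, payload 0111 (4 bits).
Byte 2: 0x87 = 10000111 (10xxxxxx ✓), payload 000111.
Byte 3: 0x8E = 10001110 (10xxxxxx ✓), payload 001110.
Concatenate: 0111000111001110 = 0x71CE (16 bits → U+71CE).

U+71CE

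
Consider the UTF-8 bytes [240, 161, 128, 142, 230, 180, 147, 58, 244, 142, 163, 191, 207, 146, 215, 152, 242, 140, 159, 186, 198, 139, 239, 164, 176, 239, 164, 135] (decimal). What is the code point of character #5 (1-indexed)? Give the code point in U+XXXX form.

Offset 0: leading byte 0xF0 = 11110000 → 4-byte char #1 = F0 A1 80 8E.
Offset 4: leading byte 0xE6 = 11100110 → 3-byte char #2 = E6 B4 93.
Offset 7: leading byte 0x3A = 00111010 → 1-byte char #3 = 3A.
Offset 8: leading byte 0xF4 = 11110100 → 4-byte char #4 = F4 8E A3 BF.
Offset 12: leading byte 0xCF = 11001111 → 2-byte char #5 = CF 92.
Leading byte 0xCF = 11001111 matches 110xxxxx → 2-byte sequence.
Byte 1: 0xCF = 11001111, payload 01111 (5 bits).
Byte 2: 0x92 = 10010010 (10xxxxxx ✓), payload 010010.
Concatenate: 01111010010 = 0x3D2 (11 bits → U+03D2).

U+03D2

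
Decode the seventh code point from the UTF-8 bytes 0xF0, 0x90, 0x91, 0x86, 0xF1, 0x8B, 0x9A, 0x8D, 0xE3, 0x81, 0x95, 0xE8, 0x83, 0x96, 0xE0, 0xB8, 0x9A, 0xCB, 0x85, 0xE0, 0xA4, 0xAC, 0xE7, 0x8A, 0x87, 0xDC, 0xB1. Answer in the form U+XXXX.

U+092C

Offset 0: leading byte 0xF0 = 11110000 → 4-byte char #1 = F0 90 91 86.
Offset 4: leading byte 0xF1 = 11110001 → 4-byte char #2 = F1 8B 9A 8D.
Offset 8: leading byte 0xE3 = 11100011 → 3-byte char #3 = E3 81 95.
Offset 11: leading byte 0xE8 = 11101000 → 3-byte char #4 = E8 83 96.
Offset 14: leading byte 0xE0 = 11100000 → 3-byte char #5 = E0 B8 9A.
Offset 17: leading byte 0xCB = 11001011 → 2-byte char #6 = CB 85.
Offset 19: leading byte 0xE0 = 11100000 → 3-byte char #7 = E0 A4 AC.
Leading byte 0xE0 = 11100000 matches 1110xxxx → 3-byte sequence.
Byte 1: 0xE0 = 11100000, payload 0000 (4 bits).
Byte 2: 0xA4 = 10100100 (10xxxxxx ✓), payload 100100.
Byte 3: 0xAC = 10101100 (10xxxxxx ✓), payload 101100.
Concatenate: 0000100100101100 = 0x92C (16 bits → U+092C).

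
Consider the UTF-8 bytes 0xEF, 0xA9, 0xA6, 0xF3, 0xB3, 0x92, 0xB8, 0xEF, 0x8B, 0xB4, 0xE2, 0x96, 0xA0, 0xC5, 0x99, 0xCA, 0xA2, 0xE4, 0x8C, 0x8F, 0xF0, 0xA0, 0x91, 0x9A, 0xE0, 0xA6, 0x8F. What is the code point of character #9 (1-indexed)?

U+098F

Offset 0: leading byte 0xEF = 11101111 → 3-byte char #1 = EF A9 A6.
Offset 3: leading byte 0xF3 = 11110011 → 4-byte char #2 = F3 B3 92 B8.
Offset 7: leading byte 0xEF = 11101111 → 3-byte char #3 = EF 8B B4.
Offset 10: leading byte 0xE2 = 11100010 → 3-byte char #4 = E2 96 A0.
Offset 13: leading byte 0xC5 = 11000101 → 2-byte char #5 = C5 99.
Offset 15: leading byte 0xCA = 11001010 → 2-byte char #6 = CA A2.
Offset 17: leading byte 0xE4 = 11100100 → 3-byte char #7 = E4 8C 8F.
Offset 20: leading byte 0xF0 = 11110000 → 4-byte char #8 = F0 A0 91 9A.
Offset 24: leading byte 0xE0 = 11100000 → 3-byte char #9 = E0 A6 8F.
Leading byte 0xE0 = 11100000 matches 1110xxxx → 3-byte sequence.
Byte 1: 0xE0 = 11100000, payload 0000 (4 bits).
Byte 2: 0xA6 = 10100110 (10xxxxxx ✓), payload 100110.
Byte 3: 0x8F = 10001111 (10xxxxxx ✓), payload 001111.
Concatenate: 0000100110001111 = 0x98F (16 bits → U+098F).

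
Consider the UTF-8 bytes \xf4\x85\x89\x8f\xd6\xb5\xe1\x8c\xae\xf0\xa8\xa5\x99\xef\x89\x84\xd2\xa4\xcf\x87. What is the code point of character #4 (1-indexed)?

Offset 0: leading byte 0xF4 = 11110100 → 4-byte char #1 = F4 85 89 8F.
Offset 4: leading byte 0xD6 = 11010110 → 2-byte char #2 = D6 B5.
Offset 6: leading byte 0xE1 = 11100001 → 3-byte char #3 = E1 8C AE.
Offset 9: leading byte 0xF0 = 11110000 → 4-byte char #4 = F0 A8 A5 99.
Leading byte 0xF0 = 11110000 matches 11110xxx → 4-byte sequence.
Byte 1: 0xF0 = 11110000, payload 000 (3 bits).
Byte 2: 0xA8 = 10101000 (10xxxxxx ✓), payload 101000.
Byte 3: 0xA5 = 10100101 (10xxxxxx ✓), payload 100101.
Byte 4: 0x99 = 10011001 (10xxxxxx ✓), payload 011001.
Concatenate: 000101000100101011001 = 0x28959 (21 bits → U+28959).

U+28959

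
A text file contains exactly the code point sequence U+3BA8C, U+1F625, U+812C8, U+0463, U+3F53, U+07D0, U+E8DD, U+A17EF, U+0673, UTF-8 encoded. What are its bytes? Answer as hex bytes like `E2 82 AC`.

F0 BB AA 8C F0 9F 98 A5 F2 81 8B 88 D1 A3 E3 BD 93 DF 90 EE A3 9D F2 A1 9F AF D9 B3

U+3BA8C: 4-byte form → F0 BB AA 8C.
U+1F625: 4-byte form → F0 9F 98 A5.
U+812C8: 4-byte form → F2 81 8B 88.
U+0463: 2-byte form → D1 A3.
U+3F53: 3-byte form → E3 BD 93.
U+07D0: 2-byte form → DF 90.
U+E8DD: 3-byte form → EE A3 9D.
U+A17EF: 4-byte form → F2 A1 9F AF.
U+0673: 2-byte form → D9 B3.
Concatenated (28 bytes): F0 BB AA 8C F0 9F 98 A5 F2 81 8B 88 D1 A3 E3 BD 93 DF 90 EE A3 9D F2 A1 9F AF D9 B3.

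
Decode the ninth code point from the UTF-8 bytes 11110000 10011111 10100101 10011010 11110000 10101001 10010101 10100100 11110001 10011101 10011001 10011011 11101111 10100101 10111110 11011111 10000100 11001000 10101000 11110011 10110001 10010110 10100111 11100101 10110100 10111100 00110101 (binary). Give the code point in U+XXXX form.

Offset 0: leading byte 0xF0 = 11110000 → 4-byte char #1 = F0 9F A5 9A.
Offset 4: leading byte 0xF0 = 11110000 → 4-byte char #2 = F0 A9 95 A4.
Offset 8: leading byte 0xF1 = 11110001 → 4-byte char #3 = F1 9D 99 9B.
Offset 12: leading byte 0xEF = 11101111 → 3-byte char #4 = EF A5 BE.
Offset 15: leading byte 0xDF = 11011111 → 2-byte char #5 = DF 84.
Offset 17: leading byte 0xC8 = 11001000 → 2-byte char #6 = C8 A8.
Offset 19: leading byte 0xF3 = 11110011 → 4-byte char #7 = F3 B1 96 A7.
Offset 23: leading byte 0xE5 = 11100101 → 3-byte char #8 = E5 B4 BC.
Offset 26: leading byte 0x35 = 00110101 → 1-byte char #9 = 35.
Leading byte 0x35 = 00110101 matches 0xxxxxxx → 1-byte sequence.
Byte 1: 0x35 = 00110101, payload 0110101 (7 bits).
Concatenate: 0110101 = 0x35 (7 bits → U+0035).

U+0035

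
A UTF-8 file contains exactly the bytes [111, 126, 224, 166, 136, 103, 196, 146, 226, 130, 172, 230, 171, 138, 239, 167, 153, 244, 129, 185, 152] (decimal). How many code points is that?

9

Byte at offset 0: 0x6F = 01101111 → 1-byte char (#1). Advance 1.
Byte at offset 1: 0x7E = 01111110 → 1-byte char (#2). Advance 1.
Byte at offset 2: 0xE0 = 11100000 → 3-byte char (#3). Advance 3.
Byte at offset 5: 0x67 = 01100111 → 1-byte char (#4). Advance 1.
Byte at offset 6: 0xC4 = 11000100 → 2-byte char (#5). Advance 2.
Byte at offset 8: 0xE2 = 11100010 → 3-byte char (#6). Advance 3.
Byte at offset 11: 0xE6 = 11100110 → 3-byte char (#7). Advance 3.
Byte at offset 14: 0xEF = 11101111 → 3-byte char (#8). Advance 3.
Byte at offset 17: 0xF4 = 11110100 → 4-byte char (#9). Advance 4.
Reached end at offset 21 after 9 code points.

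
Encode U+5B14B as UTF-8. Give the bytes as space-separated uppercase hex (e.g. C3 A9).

U+5B14B = 0x5B14B = 373067 decimal. In range U+10000–U+10FFFF → 4-byte form: 11110xxx 10xxxxxx 10xxxxxx 10xxxxxx.
Binary (21 bits): 001011011000101001011.
Split 3+6+6+6: 001 | 011011 | 000101 | 001011.
Byte 1: 11110001 = 0xF1.
Byte 2: 10011011 = 0x9B.
Byte 3: 10000101 = 0x85.
Byte 4: 10001011 = 0x8B.

F1 9B 85 8B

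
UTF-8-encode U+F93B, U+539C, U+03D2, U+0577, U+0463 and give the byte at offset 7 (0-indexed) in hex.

U+F93B → 3-byte form EF A4 BB at offsets 0–2.
U+539C → 3-byte form E5 8E 9C at offsets 3–5.
U+03D2 → 2-byte form CF 92 at offsets 6–7.
Offset 7 falls in char 3's range; it's byte 2 of CF 92 = 0x92.

0x92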